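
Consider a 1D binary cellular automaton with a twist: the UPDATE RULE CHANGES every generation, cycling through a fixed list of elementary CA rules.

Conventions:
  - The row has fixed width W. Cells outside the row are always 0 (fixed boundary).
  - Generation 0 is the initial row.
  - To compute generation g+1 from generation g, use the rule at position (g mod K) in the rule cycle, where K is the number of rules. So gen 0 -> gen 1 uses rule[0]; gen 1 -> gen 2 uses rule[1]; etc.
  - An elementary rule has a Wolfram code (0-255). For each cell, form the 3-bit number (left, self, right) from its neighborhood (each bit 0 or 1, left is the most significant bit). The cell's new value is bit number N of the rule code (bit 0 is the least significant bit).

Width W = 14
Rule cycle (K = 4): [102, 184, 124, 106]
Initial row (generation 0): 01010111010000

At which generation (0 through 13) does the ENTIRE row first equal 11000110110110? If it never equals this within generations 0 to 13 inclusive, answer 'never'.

Gen 0: 01010111010000
Gen 1 (rule 102): 11111001110000
Gen 2 (rule 184): 11110101101000
Gen 3 (rule 124): 10011111111100
Gen 4 (rule 106): 00110000000100
Gen 5 (rule 102): 01010000001100
Gen 6 (rule 184): 00101000001010
Gen 7 (rule 124): 00111100001111
Gen 8 (rule 106): 01100100011001
Gen 9 (rule 102): 10101100101011
Gen 10 (rule 184): 01011010010110
Gen 11 (rule 124): 01111111011111
Gen 12 (rule 106): 11000001110001
Gen 13 (rule 102): 01000010010011

Answer: never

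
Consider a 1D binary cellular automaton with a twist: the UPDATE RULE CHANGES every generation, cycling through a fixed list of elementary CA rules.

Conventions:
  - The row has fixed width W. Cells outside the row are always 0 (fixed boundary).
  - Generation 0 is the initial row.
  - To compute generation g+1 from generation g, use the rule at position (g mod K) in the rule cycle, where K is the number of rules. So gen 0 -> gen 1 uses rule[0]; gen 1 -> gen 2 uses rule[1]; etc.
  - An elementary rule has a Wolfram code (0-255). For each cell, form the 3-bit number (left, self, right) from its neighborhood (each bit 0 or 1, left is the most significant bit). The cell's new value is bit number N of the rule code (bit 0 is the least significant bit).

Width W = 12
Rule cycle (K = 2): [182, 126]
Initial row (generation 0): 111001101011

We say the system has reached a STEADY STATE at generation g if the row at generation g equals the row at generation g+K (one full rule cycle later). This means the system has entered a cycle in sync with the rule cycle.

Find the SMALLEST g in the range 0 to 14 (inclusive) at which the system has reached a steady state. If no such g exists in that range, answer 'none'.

Answer: none

Derivation:
Gen 0: 111001101011
Gen 1 (rule 182): 010110011100
Gen 2 (rule 126): 111111110110
Gen 3 (rule 182): 011111101001
Gen 4 (rule 126): 110000111111
Gen 5 (rule 182): 001001011110
Gen 6 (rule 126): 011111110011
Gen 7 (rule 182): 101111101100
Gen 8 (rule 126): 111000111110
Gen 9 (rule 182): 010101011101
Gen 10 (rule 126): 111111110111
Gen 11 (rule 182): 011111101010
Gen 12 (rule 126): 110000111111
Gen 13 (rule 182): 001001011110
Gen 14 (rule 126): 011111110011
Gen 15 (rule 182): 101111101100
Gen 16 (rule 126): 111000111110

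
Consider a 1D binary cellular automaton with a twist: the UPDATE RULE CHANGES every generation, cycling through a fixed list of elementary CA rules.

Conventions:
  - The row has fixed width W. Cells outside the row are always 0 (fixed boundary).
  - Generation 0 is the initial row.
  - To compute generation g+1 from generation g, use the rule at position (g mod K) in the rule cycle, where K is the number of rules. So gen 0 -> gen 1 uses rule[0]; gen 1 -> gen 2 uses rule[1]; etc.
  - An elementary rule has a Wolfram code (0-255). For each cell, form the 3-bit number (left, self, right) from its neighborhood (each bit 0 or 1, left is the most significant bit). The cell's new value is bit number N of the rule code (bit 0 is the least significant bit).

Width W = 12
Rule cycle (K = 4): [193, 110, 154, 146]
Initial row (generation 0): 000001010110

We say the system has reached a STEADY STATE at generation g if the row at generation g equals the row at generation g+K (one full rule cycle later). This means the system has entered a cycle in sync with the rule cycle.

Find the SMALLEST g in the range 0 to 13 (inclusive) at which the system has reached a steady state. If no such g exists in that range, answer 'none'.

Gen 0: 000001010110
Gen 1 (rule 193): 111100000010
Gen 2 (rule 110): 100100000110
Gen 3 (rule 154): 011010001101
Gen 4 (rule 146): 100001010000
Gen 5 (rule 193): 001100000111
Gen 6 (rule 110): 011100001101
Gen 7 (rule 154): 111010011000
Gen 8 (rule 146): 010001100100
Gen 9 (rule 193): 000100100001
Gen 10 (rule 110): 001101100011
Gen 11 (rule 154): 011001010110
Gen 12 (rule 146): 100110000001
Gen 13 (rule 193): 000010111100
Gen 14 (rule 110): 000111100100
Gen 15 (rule 154): 001111011010
Gen 16 (rule 146): 010110000001
Gen 17 (rule 193): 000010111100

Answer: 13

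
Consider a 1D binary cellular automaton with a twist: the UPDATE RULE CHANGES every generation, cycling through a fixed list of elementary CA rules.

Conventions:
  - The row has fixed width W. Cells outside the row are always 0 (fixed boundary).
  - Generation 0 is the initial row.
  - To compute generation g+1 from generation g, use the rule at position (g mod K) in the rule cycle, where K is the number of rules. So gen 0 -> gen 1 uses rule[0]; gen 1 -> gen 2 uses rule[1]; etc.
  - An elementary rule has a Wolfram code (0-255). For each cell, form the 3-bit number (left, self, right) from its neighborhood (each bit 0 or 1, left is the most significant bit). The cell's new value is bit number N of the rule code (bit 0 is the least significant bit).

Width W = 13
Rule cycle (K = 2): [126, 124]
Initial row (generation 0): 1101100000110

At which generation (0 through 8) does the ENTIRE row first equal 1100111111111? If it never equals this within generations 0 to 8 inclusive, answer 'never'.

Gen 0: 1101100000110
Gen 1 (rule 126): 1111110001111
Gen 2 (rule 124): 1000011001001
Gen 3 (rule 126): 1100111111111
Gen 4 (rule 124): 1110100000001
Gen 5 (rule 126): 1011110000011
Gen 6 (rule 124): 1110011000011
Gen 7 (rule 126): 1011111100111
Gen 8 (rule 124): 1110000110101

Answer: 3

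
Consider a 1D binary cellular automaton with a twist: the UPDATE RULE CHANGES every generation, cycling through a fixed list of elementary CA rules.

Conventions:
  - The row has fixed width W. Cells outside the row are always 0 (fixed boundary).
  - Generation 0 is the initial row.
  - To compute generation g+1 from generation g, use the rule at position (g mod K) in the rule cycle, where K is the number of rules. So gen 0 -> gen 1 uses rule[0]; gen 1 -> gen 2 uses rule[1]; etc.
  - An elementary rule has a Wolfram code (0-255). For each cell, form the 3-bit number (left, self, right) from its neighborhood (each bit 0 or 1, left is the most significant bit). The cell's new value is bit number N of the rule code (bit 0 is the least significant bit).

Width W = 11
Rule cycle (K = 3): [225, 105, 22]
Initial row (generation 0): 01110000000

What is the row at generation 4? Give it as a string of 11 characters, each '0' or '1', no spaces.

Gen 0: 01110000000
Gen 1 (rule 225): 00110111111
Gen 2 (rule 105): 10111100001
Gen 3 (rule 22): 10000010011
Gen 4 (rule 225): 00111000001

Answer: 00111000001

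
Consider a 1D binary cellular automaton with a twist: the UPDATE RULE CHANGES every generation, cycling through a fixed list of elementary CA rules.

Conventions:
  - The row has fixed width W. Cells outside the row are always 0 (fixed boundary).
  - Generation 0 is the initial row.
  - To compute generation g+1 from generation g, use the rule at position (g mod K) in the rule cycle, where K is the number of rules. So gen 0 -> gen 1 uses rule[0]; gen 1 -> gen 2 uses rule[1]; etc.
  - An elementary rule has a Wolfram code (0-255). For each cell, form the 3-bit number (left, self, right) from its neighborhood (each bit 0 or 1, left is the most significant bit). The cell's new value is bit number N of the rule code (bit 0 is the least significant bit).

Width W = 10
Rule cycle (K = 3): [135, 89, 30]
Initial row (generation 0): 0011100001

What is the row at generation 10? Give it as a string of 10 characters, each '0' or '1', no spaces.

Gen 0: 0011100001
Gen 1 (rule 135): 1101001111
Gen 2 (rule 89): 1100101001
Gen 3 (rule 30): 1011101111
Gen 4 (rule 135): 1001000110
Gen 5 (rule 89): 0100110111
Gen 6 (rule 30): 1111100100
Gen 7 (rule 135): 0111001101
Gen 8 (rule 89): 0101101100
Gen 9 (rule 30): 1101001010
Gen 10 (rule 135): 0001011010

Answer: 0001011010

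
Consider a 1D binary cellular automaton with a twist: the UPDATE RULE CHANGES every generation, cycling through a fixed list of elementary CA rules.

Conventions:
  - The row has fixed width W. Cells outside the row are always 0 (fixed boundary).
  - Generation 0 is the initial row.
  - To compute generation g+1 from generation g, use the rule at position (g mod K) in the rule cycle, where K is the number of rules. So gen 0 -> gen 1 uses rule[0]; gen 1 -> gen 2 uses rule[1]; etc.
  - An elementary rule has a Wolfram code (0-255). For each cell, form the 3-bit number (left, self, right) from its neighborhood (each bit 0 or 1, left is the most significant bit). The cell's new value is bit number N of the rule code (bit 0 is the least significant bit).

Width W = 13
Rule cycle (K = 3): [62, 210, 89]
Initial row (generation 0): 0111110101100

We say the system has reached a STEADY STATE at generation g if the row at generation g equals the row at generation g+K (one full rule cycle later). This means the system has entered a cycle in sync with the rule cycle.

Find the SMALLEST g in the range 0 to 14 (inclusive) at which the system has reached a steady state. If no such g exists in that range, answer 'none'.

Answer: none

Derivation:
Gen 0: 0111110101100
Gen 1 (rule 62): 1100001111010
Gen 2 (rule 210): 0110010111001
Gen 3 (rule 89): 0111000101100
Gen 4 (rule 62): 1100101111010
Gen 5 (rule 210): 0111000111001
Gen 6 (rule 89): 0101110101100
Gen 7 (rule 62): 1111001111010
Gen 8 (rule 210): 0111110111001
Gen 9 (rule 89): 0100010101100
Gen 10 (rule 62): 1110111111010
Gen 11 (rule 210): 0110011111001
Gen 12 (rule 89): 0111010001100
Gen 13 (rule 62): 1100111011010
Gen 14 (rule 210): 0111011001001
Gen 15 (rule 89): 0101011100100
Gen 16 (rule 62): 1111110011110
Gen 17 (rule 210): 0111111101111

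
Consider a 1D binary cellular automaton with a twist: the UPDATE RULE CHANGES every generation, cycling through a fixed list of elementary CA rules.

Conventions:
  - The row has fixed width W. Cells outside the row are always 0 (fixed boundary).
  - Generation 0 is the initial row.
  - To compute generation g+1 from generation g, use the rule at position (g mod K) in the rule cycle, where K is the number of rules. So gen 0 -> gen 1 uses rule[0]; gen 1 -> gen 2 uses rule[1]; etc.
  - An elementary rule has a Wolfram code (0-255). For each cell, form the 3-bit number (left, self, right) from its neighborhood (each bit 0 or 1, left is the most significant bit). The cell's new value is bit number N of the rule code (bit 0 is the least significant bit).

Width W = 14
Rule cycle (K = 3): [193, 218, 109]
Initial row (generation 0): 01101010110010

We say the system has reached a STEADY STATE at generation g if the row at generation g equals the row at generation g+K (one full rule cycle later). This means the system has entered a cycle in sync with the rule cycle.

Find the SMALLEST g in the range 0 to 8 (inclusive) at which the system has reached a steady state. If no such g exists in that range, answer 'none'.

Gen 0: 01101010110010
Gen 1 (rule 193): 00100000010000
Gen 2 (rule 218): 01010000101000
Gen 3 (rule 109): 01110110111011
Gen 4 (rule 193): 00110010011001
Gen 5 (rule 218): 01111101111110
Gen 6 (rule 109): 01000111000010
Gen 7 (rule 193): 00010011011000
Gen 8 (rule 218): 00101111011100
Gen 9 (rule 109): 10111001110101
Gen 10 (rule 193): 00011000110000
Gen 11 (rule 218): 00111101111000

Answer: none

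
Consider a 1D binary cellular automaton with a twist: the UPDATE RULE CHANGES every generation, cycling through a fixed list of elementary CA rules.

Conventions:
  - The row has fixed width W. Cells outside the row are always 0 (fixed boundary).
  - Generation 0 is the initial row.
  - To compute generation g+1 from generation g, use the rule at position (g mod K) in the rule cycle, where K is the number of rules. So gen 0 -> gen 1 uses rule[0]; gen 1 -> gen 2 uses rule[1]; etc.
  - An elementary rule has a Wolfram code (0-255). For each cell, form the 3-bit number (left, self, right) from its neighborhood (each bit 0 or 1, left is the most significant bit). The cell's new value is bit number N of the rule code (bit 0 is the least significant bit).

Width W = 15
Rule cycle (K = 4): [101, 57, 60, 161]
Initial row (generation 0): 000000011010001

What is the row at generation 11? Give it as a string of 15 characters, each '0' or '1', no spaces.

Gen 0: 000000011010001
Gen 1 (rule 101): 111111001110101
Gen 2 (rule 57): 100000101001010
Gen 3 (rule 60): 110000111101111
Gen 4 (rule 161): 000110011010110
Gen 5 (rule 101): 110010001111010
Gen 6 (rule 57): 101001101000101
Gen 7 (rule 60): 111101011100111
Gen 8 (rule 161): 011010101000010
Gen 9 (rule 101): 001111111011010
Gen 10 (rule 57): 101000000110101
Gen 11 (rule 60): 111100000101111

Answer: 111100000101111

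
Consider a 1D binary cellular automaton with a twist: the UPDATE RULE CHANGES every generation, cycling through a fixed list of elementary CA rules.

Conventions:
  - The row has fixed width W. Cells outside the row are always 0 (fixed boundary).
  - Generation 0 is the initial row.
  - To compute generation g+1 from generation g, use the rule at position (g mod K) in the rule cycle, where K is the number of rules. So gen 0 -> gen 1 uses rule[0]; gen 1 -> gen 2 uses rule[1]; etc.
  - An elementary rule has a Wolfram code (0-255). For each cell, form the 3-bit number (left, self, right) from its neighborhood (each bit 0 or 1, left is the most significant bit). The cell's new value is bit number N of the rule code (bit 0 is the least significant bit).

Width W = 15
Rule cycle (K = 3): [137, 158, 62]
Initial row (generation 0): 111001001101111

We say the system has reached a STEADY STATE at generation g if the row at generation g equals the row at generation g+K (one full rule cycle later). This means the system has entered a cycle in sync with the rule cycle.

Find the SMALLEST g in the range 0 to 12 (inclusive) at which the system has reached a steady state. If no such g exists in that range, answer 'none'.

Gen 0: 111001001101111
Gen 1 (rule 137): 110000001001110
Gen 2 (rule 158): 101000011111101
Gen 3 (rule 62): 111100110000011
Gen 4 (rule 137): 111000100111010
Gen 5 (rule 158): 110101111110011
Gen 6 (rule 62): 101111000001110
Gen 7 (rule 137): 001110011101100
Gen 8 (rule 158): 011101111001010
Gen 9 (rule 62): 110011000111111
Gen 10 (rule 137): 100010010111110
Gen 11 (rule 158): 110111110111101
Gen 12 (rule 62): 101100001100011
Gen 13 (rule 137): 001001101001010
Gen 14 (rule 158): 011111001111011
Gen 15 (rule 62): 110000111000110

Answer: none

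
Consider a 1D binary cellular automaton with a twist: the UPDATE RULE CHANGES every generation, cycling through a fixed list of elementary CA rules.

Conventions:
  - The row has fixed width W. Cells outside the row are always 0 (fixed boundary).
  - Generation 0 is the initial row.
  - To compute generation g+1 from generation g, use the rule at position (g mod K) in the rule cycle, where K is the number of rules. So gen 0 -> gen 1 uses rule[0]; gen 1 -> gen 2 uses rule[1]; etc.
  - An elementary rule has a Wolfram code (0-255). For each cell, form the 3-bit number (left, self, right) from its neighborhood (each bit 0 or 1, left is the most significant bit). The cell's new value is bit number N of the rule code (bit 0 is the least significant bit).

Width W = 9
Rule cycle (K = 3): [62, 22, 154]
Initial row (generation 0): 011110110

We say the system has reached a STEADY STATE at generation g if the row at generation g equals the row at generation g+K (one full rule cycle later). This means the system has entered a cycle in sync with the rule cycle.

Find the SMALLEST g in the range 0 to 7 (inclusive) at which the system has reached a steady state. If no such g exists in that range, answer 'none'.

Gen 0: 011110110
Gen 1 (rule 62): 110001101
Gen 2 (rule 22): 001010001
Gen 3 (rule 154): 010001010
Gen 4 (rule 62): 111011111
Gen 5 (rule 22): 000000000
Gen 6 (rule 154): 000000000
Gen 7 (rule 62): 000000000
Gen 8 (rule 22): 000000000
Gen 9 (rule 154): 000000000
Gen 10 (rule 62): 000000000

Answer: 5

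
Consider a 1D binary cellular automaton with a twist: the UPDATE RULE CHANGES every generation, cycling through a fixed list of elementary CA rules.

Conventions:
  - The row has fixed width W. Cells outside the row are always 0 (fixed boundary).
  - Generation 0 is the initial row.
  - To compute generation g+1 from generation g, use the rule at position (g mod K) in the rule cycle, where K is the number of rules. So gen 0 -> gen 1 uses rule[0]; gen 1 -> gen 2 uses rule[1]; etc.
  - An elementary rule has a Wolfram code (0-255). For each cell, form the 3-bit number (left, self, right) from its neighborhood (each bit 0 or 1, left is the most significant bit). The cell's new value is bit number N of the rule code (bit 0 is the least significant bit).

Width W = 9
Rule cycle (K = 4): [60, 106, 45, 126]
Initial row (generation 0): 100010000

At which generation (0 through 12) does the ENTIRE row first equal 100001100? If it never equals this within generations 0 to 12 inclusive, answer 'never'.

Gen 0: 100010000
Gen 1 (rule 60): 110011000
Gen 2 (rule 106): 110111000
Gen 3 (rule 45): 101100011
Gen 4 (rule 126): 111110111
Gen 5 (rule 60): 100001100
Gen 6 (rule 106): 000011100
Gen 7 (rule 45): 111010001
Gen 8 (rule 126): 101111011
Gen 9 (rule 60): 111000110
Gen 10 (rule 106): 101001110
Gen 11 (rule 45): 111001000
Gen 12 (rule 126): 101111100

Answer: 5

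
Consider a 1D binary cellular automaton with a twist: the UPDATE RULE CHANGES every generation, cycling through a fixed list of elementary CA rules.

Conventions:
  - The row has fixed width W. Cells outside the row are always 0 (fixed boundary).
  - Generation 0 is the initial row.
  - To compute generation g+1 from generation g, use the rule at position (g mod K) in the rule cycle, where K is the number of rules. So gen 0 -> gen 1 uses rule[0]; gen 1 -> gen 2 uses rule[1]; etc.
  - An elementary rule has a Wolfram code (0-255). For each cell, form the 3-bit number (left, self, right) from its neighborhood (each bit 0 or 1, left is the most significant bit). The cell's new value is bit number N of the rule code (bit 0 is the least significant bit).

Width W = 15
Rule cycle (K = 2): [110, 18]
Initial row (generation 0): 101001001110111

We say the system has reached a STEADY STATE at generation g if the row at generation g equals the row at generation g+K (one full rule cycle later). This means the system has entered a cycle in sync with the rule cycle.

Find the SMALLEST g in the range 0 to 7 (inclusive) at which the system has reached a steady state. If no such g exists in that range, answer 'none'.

Gen 0: 101001001110111
Gen 1 (rule 110): 111011011011101
Gen 2 (rule 18): 000000000000000
Gen 3 (rule 110): 000000000000000
Gen 4 (rule 18): 000000000000000
Gen 5 (rule 110): 000000000000000
Gen 6 (rule 18): 000000000000000
Gen 7 (rule 110): 000000000000000
Gen 8 (rule 18): 000000000000000
Gen 9 (rule 110): 000000000000000

Answer: 2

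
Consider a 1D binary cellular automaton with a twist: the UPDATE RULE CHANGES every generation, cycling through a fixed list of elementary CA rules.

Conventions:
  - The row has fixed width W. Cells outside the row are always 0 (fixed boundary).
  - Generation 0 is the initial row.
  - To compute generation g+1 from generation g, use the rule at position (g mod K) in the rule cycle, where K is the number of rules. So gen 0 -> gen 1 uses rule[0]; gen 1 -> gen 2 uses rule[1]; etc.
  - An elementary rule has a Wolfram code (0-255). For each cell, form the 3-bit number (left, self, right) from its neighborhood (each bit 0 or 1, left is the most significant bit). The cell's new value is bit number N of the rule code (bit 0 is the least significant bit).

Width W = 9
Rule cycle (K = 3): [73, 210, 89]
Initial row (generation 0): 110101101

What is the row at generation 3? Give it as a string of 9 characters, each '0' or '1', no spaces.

Answer: 011000111

Derivation:
Gen 0: 110101101
Gen 1 (rule 73): 110001100
Gen 2 (rule 210): 011010110
Gen 3 (rule 89): 011000111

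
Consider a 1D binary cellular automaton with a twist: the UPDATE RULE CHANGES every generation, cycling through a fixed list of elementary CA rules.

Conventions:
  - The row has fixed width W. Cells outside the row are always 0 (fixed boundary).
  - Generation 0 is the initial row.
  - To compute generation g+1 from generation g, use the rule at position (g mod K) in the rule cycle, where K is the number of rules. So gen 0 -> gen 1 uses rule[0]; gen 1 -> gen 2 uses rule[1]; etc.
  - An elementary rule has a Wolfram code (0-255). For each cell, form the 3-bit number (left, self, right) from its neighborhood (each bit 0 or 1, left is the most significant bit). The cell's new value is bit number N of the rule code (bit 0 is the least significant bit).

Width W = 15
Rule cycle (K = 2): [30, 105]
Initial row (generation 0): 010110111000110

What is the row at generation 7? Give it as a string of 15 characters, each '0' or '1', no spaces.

Answer: 100010011001101

Derivation:
Gen 0: 010110111000110
Gen 1 (rule 30): 110100100101101
Gen 2 (rule 105): 111000000011110
Gen 3 (rule 30): 100100000110001
Gen 4 (rule 105): 000001110110100
Gen 5 (rule 30): 000011000100110
Gen 6 (rule 105): 111011010000110
Gen 7 (rule 30): 100010011001101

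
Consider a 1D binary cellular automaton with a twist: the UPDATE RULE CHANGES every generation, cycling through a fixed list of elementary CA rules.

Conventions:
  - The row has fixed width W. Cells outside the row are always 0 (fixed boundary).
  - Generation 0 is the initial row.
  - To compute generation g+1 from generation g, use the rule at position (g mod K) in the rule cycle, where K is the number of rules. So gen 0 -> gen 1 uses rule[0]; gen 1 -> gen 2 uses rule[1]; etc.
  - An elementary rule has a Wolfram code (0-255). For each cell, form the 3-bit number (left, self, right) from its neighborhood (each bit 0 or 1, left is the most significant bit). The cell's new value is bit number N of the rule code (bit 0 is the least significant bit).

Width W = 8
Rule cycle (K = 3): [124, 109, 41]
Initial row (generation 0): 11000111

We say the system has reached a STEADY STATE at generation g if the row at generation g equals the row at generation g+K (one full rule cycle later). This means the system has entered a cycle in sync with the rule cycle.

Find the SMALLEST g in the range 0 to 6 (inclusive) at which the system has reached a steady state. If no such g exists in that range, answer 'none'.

Answer: 3

Derivation:
Gen 0: 11000111
Gen 1 (rule 124): 11100101
Gen 2 (rule 109): 10100111
Gen 3 (rule 41): 01000100
Gen 4 (rule 124): 01100110
Gen 5 (rule 109): 01100110
Gen 6 (rule 41): 01000100
Gen 7 (rule 124): 01100110
Gen 8 (rule 109): 01100110
Gen 9 (rule 41): 01000100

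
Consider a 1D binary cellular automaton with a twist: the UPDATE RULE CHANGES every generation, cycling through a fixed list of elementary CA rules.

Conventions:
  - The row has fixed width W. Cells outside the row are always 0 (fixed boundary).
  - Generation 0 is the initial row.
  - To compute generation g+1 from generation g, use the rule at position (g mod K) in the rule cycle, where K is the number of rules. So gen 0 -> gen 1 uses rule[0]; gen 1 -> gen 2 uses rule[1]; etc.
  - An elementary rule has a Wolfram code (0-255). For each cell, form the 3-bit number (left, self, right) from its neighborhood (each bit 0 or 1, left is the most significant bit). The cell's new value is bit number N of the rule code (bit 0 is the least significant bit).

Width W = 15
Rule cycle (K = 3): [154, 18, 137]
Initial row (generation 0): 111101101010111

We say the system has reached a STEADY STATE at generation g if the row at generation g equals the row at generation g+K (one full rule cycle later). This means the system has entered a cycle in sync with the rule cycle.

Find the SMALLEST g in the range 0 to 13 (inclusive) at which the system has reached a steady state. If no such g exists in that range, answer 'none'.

Answer: 11

Derivation:
Gen 0: 111101101010111
Gen 1 (rule 154): 111001000000110
Gen 2 (rule 18): 000110100001001
Gen 3 (rule 137): 110100001100000
Gen 4 (rule 154): 100010011010000
Gen 5 (rule 18): 010101100001000
Gen 6 (rule 137): 000001001100011
Gen 7 (rule 154): 000010111010110
Gen 8 (rule 18): 000100000000001
Gen 9 (rule 137): 110001111111100
Gen 10 (rule 154): 101011111111010
Gen 11 (rule 18): 000000000000001
Gen 12 (rule 137): 111111111111100
Gen 13 (rule 154): 111111111111010
Gen 14 (rule 18): 000000000000001
Gen 15 (rule 137): 111111111111100
Gen 16 (rule 154): 111111111111010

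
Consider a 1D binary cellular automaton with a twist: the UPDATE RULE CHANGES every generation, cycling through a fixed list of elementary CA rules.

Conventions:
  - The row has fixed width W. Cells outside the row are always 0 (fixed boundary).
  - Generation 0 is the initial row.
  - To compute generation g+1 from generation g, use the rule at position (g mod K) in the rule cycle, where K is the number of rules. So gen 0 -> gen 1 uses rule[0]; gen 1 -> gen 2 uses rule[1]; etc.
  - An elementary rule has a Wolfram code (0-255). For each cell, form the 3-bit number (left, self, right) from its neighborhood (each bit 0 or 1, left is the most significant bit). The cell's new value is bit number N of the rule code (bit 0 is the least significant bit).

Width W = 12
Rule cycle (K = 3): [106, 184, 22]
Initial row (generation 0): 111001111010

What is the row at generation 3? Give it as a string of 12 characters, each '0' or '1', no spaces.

Gen 0: 111001111010
Gen 1 (rule 106): 101011001100
Gen 2 (rule 184): 010110101010
Gen 3 (rule 22): 110000101011

Answer: 110000101011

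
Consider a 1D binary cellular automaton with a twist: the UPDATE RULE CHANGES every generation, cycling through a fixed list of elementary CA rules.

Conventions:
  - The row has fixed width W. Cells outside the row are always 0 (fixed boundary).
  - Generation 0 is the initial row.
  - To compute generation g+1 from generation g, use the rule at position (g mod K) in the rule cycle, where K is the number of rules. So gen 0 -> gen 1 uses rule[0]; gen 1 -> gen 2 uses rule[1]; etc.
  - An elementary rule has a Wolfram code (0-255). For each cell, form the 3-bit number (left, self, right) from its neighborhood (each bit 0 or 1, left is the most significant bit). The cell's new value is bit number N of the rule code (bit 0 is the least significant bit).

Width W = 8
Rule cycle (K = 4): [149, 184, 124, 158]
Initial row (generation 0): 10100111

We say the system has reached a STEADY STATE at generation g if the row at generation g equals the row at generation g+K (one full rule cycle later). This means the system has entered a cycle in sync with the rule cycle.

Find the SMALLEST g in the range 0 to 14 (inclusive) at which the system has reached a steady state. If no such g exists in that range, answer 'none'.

Answer: 8

Derivation:
Gen 0: 10100111
Gen 1 (rule 149): 10110010
Gen 2 (rule 184): 01101001
Gen 3 (rule 124): 01111101
Gen 4 (rule 158): 11111001
Gen 5 (rule 149): 01110101
Gen 6 (rule 184): 01101010
Gen 7 (rule 124): 01111111
Gen 8 (rule 158): 11111110
Gen 9 (rule 149): 01111101
Gen 10 (rule 184): 01111010
Gen 11 (rule 124): 01001111
Gen 12 (rule 158): 11111110
Gen 13 (rule 149): 01111101
Gen 14 (rule 184): 01111010
Gen 15 (rule 124): 01001111
Gen 16 (rule 158): 11111110
Gen 17 (rule 149): 01111101
Gen 18 (rule 184): 01111010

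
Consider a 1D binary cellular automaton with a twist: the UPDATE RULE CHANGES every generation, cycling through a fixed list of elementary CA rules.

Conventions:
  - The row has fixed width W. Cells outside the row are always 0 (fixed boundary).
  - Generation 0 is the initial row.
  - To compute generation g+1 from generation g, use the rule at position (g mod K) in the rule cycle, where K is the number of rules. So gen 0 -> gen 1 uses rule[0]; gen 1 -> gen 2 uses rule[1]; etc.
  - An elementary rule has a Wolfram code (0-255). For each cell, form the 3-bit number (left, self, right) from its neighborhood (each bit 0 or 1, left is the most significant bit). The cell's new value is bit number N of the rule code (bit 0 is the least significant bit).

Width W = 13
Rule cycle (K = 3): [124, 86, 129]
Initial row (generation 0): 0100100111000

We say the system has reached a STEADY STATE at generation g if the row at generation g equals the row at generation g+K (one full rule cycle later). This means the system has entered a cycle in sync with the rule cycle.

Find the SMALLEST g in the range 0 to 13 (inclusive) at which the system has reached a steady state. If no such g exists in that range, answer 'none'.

Answer: none

Derivation:
Gen 0: 0100100111000
Gen 1 (rule 124): 0110110101100
Gen 2 (rule 86): 1010010100110
Gen 3 (rule 129): 0000000000000
Gen 4 (rule 124): 0000000000000
Gen 5 (rule 86): 0000000000000
Gen 6 (rule 129): 1111111111111
Gen 7 (rule 124): 1000000000001
Gen 8 (rule 86): 1100000000011
Gen 9 (rule 129): 0001111111000
Gen 10 (rule 124): 0001000001100
Gen 11 (rule 86): 0011100010110
Gen 12 (rule 129): 1001001000000
Gen 13 (rule 124): 1101101100000
Gen 14 (rule 86): 0100100110000
Gen 15 (rule 129): 0000000000111
Gen 16 (rule 124): 0000000000101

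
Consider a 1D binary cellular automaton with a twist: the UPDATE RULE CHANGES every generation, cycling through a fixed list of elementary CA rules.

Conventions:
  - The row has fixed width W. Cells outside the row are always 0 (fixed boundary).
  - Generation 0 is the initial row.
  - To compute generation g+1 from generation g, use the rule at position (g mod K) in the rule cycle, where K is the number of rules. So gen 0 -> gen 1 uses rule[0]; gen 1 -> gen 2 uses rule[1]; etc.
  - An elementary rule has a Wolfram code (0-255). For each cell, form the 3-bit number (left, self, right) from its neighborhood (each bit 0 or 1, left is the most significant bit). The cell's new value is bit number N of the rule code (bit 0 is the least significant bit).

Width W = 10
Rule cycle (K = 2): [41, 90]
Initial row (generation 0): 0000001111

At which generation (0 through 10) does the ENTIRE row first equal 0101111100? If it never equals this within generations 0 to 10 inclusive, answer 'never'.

Gen 0: 0000001111
Gen 1 (rule 41): 1111101000
Gen 2 (rule 90): 1000100100
Gen 3 (rule 41): 0010000001
Gen 4 (rule 90): 0101000010
Gen 5 (rule 41): 0010011000
Gen 6 (rule 90): 0101111100
Gen 7 (rule 41): 0011000001
Gen 8 (rule 90): 0111100010
Gen 9 (rule 41): 0100001000
Gen 10 (rule 90): 1010010100

Answer: 6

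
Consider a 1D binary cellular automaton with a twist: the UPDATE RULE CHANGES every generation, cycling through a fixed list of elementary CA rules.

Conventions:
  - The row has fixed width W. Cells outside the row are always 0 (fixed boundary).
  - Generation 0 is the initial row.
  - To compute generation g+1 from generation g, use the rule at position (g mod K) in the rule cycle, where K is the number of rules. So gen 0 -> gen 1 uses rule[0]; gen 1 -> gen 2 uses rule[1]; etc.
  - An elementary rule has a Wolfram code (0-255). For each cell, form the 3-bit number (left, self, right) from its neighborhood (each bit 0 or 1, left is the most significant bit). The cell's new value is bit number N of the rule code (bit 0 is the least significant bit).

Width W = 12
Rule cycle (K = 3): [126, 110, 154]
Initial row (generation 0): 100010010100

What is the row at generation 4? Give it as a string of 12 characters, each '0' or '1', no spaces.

Answer: 101111001111

Derivation:
Gen 0: 100010010100
Gen 1 (rule 126): 110111111110
Gen 2 (rule 110): 111100000010
Gen 3 (rule 154): 111010000101
Gen 4 (rule 126): 101111001111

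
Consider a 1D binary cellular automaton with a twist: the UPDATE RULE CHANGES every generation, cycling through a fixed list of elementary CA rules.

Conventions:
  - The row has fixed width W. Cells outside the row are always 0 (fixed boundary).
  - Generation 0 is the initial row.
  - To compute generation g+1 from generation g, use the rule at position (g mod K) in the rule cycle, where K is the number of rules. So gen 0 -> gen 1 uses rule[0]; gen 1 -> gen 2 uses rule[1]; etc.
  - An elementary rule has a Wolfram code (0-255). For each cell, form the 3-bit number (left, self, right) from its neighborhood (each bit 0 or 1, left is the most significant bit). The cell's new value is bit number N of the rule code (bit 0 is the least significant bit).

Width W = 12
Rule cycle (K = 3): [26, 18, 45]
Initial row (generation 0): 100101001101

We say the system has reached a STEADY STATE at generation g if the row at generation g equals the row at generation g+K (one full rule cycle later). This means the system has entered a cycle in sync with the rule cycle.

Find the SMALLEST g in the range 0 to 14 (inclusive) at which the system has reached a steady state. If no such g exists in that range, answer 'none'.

Answer: none

Derivation:
Gen 0: 100101001101
Gen 1 (rule 26): 011000111000
Gen 2 (rule 18): 100101000100
Gen 3 (rule 45): 100111010101
Gen 4 (rule 26): 011100000000
Gen 5 (rule 18): 100010000000
Gen 6 (rule 45): 101010111111
Gen 7 (rule 26): 000000100000
Gen 8 (rule 18): 000001010000
Gen 9 (rule 45): 111101110111
Gen 10 (rule 26): 100001000100
Gen 11 (rule 18): 010010101010
Gen 12 (rule 45): 010011111110
Gen 13 (rule 26): 101110000001
Gen 14 (rule 18): 000001000010
Gen 15 (rule 45): 111101011010
Gen 16 (rule 26): 100000010001
Gen 17 (rule 18): 010000101010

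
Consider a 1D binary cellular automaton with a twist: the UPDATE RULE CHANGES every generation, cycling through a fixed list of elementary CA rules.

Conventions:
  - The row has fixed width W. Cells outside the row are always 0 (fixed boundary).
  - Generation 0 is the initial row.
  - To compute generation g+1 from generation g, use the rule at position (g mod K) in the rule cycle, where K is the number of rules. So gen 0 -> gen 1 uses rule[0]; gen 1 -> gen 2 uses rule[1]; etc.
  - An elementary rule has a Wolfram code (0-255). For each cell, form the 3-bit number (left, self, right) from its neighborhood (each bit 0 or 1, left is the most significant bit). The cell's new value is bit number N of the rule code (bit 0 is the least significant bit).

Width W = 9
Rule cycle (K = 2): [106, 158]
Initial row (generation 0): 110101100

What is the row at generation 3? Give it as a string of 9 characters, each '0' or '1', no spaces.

Answer: 110111100

Derivation:
Gen 0: 110101100
Gen 1 (rule 106): 111011100
Gen 2 (rule 158): 110011010
Gen 3 (rule 106): 110111100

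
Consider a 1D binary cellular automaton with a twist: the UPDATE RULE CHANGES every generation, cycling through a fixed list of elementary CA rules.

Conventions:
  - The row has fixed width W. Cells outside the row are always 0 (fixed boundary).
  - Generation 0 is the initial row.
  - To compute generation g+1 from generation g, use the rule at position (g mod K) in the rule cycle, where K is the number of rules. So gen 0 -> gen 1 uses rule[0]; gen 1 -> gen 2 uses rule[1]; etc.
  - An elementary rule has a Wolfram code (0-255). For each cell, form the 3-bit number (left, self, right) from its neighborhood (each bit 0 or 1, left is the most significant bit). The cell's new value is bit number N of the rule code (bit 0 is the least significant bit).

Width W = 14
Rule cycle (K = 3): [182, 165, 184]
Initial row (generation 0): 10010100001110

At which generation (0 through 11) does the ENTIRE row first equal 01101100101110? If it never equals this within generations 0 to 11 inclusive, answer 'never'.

Gen 0: 10010100001110
Gen 1 (rule 182): 11111110010101
Gen 2 (rule 165): 01111100011111
Gen 3 (rule 184): 01111010011110
Gen 4 (rule 182): 10110111101101
Gen 5 (rule 165): 11001011010011
Gen 6 (rule 184): 10100110101010
Gen 7 (rule 182): 11111001111111
Gen 8 (rule 165): 01110000111110
Gen 9 (rule 184): 01101000111101
Gen 10 (rule 182): 10011101011011
Gen 11 (rule 165): 10001011100100

Answer: never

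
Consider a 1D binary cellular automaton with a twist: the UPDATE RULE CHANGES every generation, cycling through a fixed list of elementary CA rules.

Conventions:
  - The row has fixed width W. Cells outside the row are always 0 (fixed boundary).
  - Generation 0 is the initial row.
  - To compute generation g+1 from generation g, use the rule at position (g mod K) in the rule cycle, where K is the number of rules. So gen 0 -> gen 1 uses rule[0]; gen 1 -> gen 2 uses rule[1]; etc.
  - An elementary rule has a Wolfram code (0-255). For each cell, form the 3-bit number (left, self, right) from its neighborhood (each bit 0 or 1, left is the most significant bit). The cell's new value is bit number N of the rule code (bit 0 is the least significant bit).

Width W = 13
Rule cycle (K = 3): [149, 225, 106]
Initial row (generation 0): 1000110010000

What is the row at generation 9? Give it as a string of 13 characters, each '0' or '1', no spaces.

Gen 0: 1000110010000
Gen 1 (rule 149): 1110001011111
Gen 2 (rule 225): 0110100101111
Gen 3 (rule 106): 1111001011001
Gen 4 (rule 149): 0110101000101
Gen 5 (rule 225): 0011010010010
Gen 6 (rule 106): 0111100100100
Gen 7 (rule 149): 0011010110111
Gen 8 (rule 225): 1001101011011
Gen 9 (rule 106): 0011110111111

Answer: 0011110111111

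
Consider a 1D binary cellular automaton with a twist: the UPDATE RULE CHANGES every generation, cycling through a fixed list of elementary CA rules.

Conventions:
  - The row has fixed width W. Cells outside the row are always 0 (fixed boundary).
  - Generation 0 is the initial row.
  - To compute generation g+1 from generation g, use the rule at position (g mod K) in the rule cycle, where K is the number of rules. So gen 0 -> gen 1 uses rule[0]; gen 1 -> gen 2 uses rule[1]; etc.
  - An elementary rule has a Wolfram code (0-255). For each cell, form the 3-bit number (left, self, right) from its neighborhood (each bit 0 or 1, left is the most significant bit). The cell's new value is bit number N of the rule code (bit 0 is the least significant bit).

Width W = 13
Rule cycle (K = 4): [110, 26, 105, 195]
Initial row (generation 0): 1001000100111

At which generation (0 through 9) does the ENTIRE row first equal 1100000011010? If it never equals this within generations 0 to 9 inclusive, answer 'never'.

Answer: 9

Derivation:
Gen 0: 1001000100111
Gen 1 (rule 110): 1011001101101
Gen 2 (rule 26): 0010111001000
Gen 3 (rule 105): 1001101000011
Gen 4 (rule 195): 0010100011101
Gen 5 (rule 110): 0111100110111
Gen 6 (rule 26): 1100011100100
Gen 7 (rule 105): 1101010100001
Gen 8 (rule 195): 0100000001110
Gen 9 (rule 110): 1100000011010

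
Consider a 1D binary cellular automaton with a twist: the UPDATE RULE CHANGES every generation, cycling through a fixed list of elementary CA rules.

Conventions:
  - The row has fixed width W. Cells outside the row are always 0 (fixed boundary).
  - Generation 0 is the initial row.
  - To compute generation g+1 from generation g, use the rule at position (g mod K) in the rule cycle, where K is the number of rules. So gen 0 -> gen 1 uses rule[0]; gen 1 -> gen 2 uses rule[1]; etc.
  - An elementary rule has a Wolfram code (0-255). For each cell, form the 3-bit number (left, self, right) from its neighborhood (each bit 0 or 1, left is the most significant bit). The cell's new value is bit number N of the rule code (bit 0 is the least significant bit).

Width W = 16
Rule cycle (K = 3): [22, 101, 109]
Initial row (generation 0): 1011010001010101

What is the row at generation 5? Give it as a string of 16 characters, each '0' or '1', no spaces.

Answer: 1110010110101001

Derivation:
Gen 0: 1011010001010101
Gen 1 (rule 22): 1000011011010101
Gen 2 (rule 101): 1011001101111111
Gen 3 (rule 109): 1111001111000001
Gen 4 (rule 22): 0000110000100011
Gen 5 (rule 101): 1110010110101001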